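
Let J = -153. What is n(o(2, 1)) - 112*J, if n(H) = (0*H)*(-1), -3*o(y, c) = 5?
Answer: 17136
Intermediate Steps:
o(y, c) = -5/3 (o(y, c) = -⅓*5 = -5/3)
n(H) = 0 (n(H) = 0*(-1) = 0)
n(o(2, 1)) - 112*J = 0 - 112*(-153) = 0 + 17136 = 17136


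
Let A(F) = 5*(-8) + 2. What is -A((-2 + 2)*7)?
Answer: 38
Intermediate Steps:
A(F) = -38 (A(F) = -40 + 2 = -38)
-A((-2 + 2)*7) = -1*(-38) = 38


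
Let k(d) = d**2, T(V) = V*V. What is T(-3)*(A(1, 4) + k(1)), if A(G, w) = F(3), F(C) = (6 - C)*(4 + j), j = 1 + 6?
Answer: 306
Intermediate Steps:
j = 7
F(C) = 66 - 11*C (F(C) = (6 - C)*(4 + 7) = (6 - C)*11 = 66 - 11*C)
T(V) = V**2
A(G, w) = 33 (A(G, w) = 66 - 11*3 = 66 - 33 = 33)
T(-3)*(A(1, 4) + k(1)) = (-3)**2*(33 + 1**2) = 9*(33 + 1) = 9*34 = 306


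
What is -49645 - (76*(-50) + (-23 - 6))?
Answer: -45816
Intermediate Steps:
-49645 - (76*(-50) + (-23 - 6)) = -49645 - (-3800 - 29) = -49645 - 1*(-3829) = -49645 + 3829 = -45816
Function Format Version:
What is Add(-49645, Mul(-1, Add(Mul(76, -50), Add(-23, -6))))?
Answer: -45816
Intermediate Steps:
Add(-49645, Mul(-1, Add(Mul(76, -50), Add(-23, -6)))) = Add(-49645, Mul(-1, Add(-3800, -29))) = Add(-49645, Mul(-1, -3829)) = Add(-49645, 3829) = -45816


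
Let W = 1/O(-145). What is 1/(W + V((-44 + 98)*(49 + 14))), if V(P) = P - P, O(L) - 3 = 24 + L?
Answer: -118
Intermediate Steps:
O(L) = 27 + L (O(L) = 3 + (24 + L) = 27 + L)
W = -1/118 (W = 1/(27 - 145) = 1/(-118) = -1/118 ≈ -0.0084746)
V(P) = 0
1/(W + V((-44 + 98)*(49 + 14))) = 1/(-1/118 + 0) = 1/(-1/118) = -118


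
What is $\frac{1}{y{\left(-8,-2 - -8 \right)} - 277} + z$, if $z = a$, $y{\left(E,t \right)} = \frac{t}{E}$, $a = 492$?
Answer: $\frac{546608}{1111} \approx 492.0$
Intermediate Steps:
$z = 492$
$\frac{1}{y{\left(-8,-2 - -8 \right)} - 277} + z = \frac{1}{\frac{-2 - -8}{-8} - 277} + 492 = \frac{1}{\left(-2 + 8\right) \left(- \frac{1}{8}\right) - 277} + 492 = \frac{1}{6 \left(- \frac{1}{8}\right) - 277} + 492 = \frac{1}{- \frac{3}{4} - 277} + 492 = \frac{1}{- \frac{1111}{4}} + 492 = - \frac{4}{1111} + 492 = \frac{546608}{1111}$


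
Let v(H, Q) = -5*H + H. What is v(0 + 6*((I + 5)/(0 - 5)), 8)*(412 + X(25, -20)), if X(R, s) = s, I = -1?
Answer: 37632/5 ≈ 7526.4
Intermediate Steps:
v(H, Q) = -4*H
v(0 + 6*((I + 5)/(0 - 5)), 8)*(412 + X(25, -20)) = (-4*(0 + 6*((-1 + 5)/(0 - 5))))*(412 - 20) = -4*(0 + 6*(4/(-5)))*392 = -4*(0 + 6*(4*(-⅕)))*392 = -4*(0 + 6*(-⅘))*392 = -4*(0 - 24/5)*392 = -4*(-24/5)*392 = (96/5)*392 = 37632/5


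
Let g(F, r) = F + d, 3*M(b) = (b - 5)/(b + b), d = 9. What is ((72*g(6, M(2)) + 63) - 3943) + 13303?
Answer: 10503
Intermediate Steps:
M(b) = (-5 + b)/(6*b) (M(b) = ((b - 5)/(b + b))/3 = ((-5 + b)/((2*b)))/3 = ((-5 + b)*(1/(2*b)))/3 = ((-5 + b)/(2*b))/3 = (-5 + b)/(6*b))
g(F, r) = 9 + F (g(F, r) = F + 9 = 9 + F)
((72*g(6, M(2)) + 63) - 3943) + 13303 = ((72*(9 + 6) + 63) - 3943) + 13303 = ((72*15 + 63) - 3943) + 13303 = ((1080 + 63) - 3943) + 13303 = (1143 - 3943) + 13303 = -2800 + 13303 = 10503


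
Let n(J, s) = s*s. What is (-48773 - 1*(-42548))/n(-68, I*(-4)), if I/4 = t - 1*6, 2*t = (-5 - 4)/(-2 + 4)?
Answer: -2075/5808 ≈ -0.35727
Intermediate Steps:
t = -9/4 (t = ((-5 - 4)/(-2 + 4))/2 = (-9/2)/2 = (-9*½)/2 = (½)*(-9/2) = -9/4 ≈ -2.2500)
I = -33 (I = 4*(-9/4 - 1*6) = 4*(-9/4 - 6) = 4*(-33/4) = -33)
n(J, s) = s²
(-48773 - 1*(-42548))/n(-68, I*(-4)) = (-48773 - 1*(-42548))/((-33*(-4))²) = (-48773 + 42548)/(132²) = -6225/17424 = -6225*1/17424 = -2075/5808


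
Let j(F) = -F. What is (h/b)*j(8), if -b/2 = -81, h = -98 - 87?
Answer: 740/81 ≈ 9.1358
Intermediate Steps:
h = -185
b = 162 (b = -2*(-81) = 162)
(h/b)*j(8) = (-185/162)*(-1*8) = -185*1/162*(-8) = -185/162*(-8) = 740/81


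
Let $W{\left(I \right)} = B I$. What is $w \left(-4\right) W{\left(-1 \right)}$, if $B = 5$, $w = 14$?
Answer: $280$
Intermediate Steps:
$W{\left(I \right)} = 5 I$
$w \left(-4\right) W{\left(-1 \right)} = 14 \left(-4\right) 5 \left(-1\right) = \left(-56\right) \left(-5\right) = 280$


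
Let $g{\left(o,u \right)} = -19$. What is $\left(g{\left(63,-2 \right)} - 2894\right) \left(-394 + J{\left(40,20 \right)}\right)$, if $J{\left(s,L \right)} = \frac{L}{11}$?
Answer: $\frac{12566682}{11} \approx 1.1424 \cdot 10^{6}$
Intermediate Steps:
$J{\left(s,L \right)} = \frac{L}{11}$ ($J{\left(s,L \right)} = L \frac{1}{11} = \frac{L}{11}$)
$\left(g{\left(63,-2 \right)} - 2894\right) \left(-394 + J{\left(40,20 \right)}\right) = \left(-19 - 2894\right) \left(-394 + \frac{1}{11} \cdot 20\right) = - 2913 \left(-394 + \frac{20}{11}\right) = \left(-2913\right) \left(- \frac{4314}{11}\right) = \frac{12566682}{11}$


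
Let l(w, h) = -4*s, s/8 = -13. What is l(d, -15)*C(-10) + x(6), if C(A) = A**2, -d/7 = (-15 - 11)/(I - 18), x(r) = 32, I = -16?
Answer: 41632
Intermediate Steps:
s = -104 (s = 8*(-13) = -104)
d = -91/17 (d = -7*(-15 - 11)/(-16 - 18) = -(-182)/(-34) = -(-182)*(-1)/34 = -7*13/17 = -91/17 ≈ -5.3529)
l(w, h) = 416 (l(w, h) = -4*(-104) = 416)
l(d, -15)*C(-10) + x(6) = 416*(-10)**2 + 32 = 416*100 + 32 = 41600 + 32 = 41632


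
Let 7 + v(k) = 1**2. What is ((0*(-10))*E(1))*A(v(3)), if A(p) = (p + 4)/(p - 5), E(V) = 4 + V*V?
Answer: 0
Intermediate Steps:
E(V) = 4 + V**2
v(k) = -6 (v(k) = -7 + 1**2 = -7 + 1 = -6)
A(p) = (4 + p)/(-5 + p)
((0*(-10))*E(1))*A(v(3)) = ((0*(-10))*(4 + 1**2))*((4 - 6)/(-5 - 6)) = (0*(4 + 1))*(-2/(-11)) = (0*5)*(-1/11*(-2)) = 0*(2/11) = 0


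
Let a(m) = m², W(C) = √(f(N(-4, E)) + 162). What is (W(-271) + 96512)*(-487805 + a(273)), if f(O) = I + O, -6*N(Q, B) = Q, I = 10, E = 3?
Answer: -39886093312 - 413276*√1554/3 ≈ -3.9892e+10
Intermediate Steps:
N(Q, B) = -Q/6
f(O) = 10 + O
W(C) = √1554/3 (W(C) = √((10 - ⅙*(-4)) + 162) = √((10 + ⅔) + 162) = √(32/3 + 162) = √(518/3) = √1554/3)
(W(-271) + 96512)*(-487805 + a(273)) = (√1554/3 + 96512)*(-487805 + 273²) = (96512 + √1554/3)*(-487805 + 74529) = (96512 + √1554/3)*(-413276) = -39886093312 - 413276*√1554/3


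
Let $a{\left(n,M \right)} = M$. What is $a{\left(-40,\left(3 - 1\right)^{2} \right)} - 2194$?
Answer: $-2190$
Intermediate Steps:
$a{\left(-40,\left(3 - 1\right)^{2} \right)} - 2194 = \left(3 - 1\right)^{2} - 2194 = 2^{2} - 2194 = 4 - 2194 = -2190$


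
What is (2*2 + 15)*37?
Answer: 703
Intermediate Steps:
(2*2 + 15)*37 = (4 + 15)*37 = 19*37 = 703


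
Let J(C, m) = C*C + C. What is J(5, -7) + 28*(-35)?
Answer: -950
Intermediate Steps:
J(C, m) = C + C² (J(C, m) = C² + C = C + C²)
J(5, -7) + 28*(-35) = 5*(1 + 5) + 28*(-35) = 5*6 - 980 = 30 - 980 = -950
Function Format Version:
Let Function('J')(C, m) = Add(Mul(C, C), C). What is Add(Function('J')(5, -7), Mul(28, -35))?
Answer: -950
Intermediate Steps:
Function('J')(C, m) = Add(C, Pow(C, 2)) (Function('J')(C, m) = Add(Pow(C, 2), C) = Add(C, Pow(C, 2)))
Add(Function('J')(5, -7), Mul(28, -35)) = Add(Mul(5, Add(1, 5)), Mul(28, -35)) = Add(Mul(5, 6), -980) = Add(30, -980) = -950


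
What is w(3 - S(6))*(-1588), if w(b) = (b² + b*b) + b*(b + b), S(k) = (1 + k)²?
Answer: -13440832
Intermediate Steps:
w(b) = 4*b² (w(b) = (b² + b²) + b*(2*b) = 2*b² + 2*b² = 4*b²)
w(3 - S(6))*(-1588) = (4*(3 - (1 + 6)²)²)*(-1588) = (4*(3 - 1*7²)²)*(-1588) = (4*(3 - 1*49)²)*(-1588) = (4*(3 - 49)²)*(-1588) = (4*(-46)²)*(-1588) = (4*2116)*(-1588) = 8464*(-1588) = -13440832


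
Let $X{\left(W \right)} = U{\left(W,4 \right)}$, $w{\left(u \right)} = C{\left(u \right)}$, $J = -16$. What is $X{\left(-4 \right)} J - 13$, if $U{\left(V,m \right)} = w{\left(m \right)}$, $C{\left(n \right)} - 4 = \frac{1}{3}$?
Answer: $- \frac{247}{3} \approx -82.333$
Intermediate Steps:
$C{\left(n \right)} = \frac{13}{3}$ ($C{\left(n \right)} = 4 + \frac{1}{3} = \frac{13}{3}$)
$w{\left(u \right)} = \frac{13}{3}$
$U{\left(V,m \right)} = \frac{13}{3}$
$X{\left(W \right)} = \frac{13}{3}$
$X{\left(-4 \right)} J - 13 = \frac{13}{3} \left(-16\right) - 13 = - \frac{208}{3} - 13 = - \frac{247}{3}$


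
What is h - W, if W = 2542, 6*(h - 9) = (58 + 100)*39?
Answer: -1506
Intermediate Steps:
h = 1036 (h = 9 + ((58 + 100)*39)/6 = 9 + (158*39)/6 = 9 + (⅙)*6162 = 9 + 1027 = 1036)
h - W = 1036 - 1*2542 = 1036 - 2542 = -1506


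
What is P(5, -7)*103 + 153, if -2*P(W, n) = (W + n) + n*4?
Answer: 1698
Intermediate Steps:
P(W, n) = -5*n/2 - W/2 (P(W, n) = -((W + n) + n*4)/2 = -((W + n) + 4*n)/2 = -(W + 5*n)/2 = -5*n/2 - W/2)
P(5, -7)*103 + 153 = (-5/2*(-7) - ½*5)*103 + 153 = (35/2 - 5/2)*103 + 153 = 15*103 + 153 = 1545 + 153 = 1698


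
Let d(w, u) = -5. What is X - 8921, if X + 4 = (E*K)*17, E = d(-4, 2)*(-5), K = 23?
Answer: 850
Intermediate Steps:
E = 25 (E = -5*(-5) = 25)
X = 9771 (X = -4 + (25*23)*17 = -4 + 575*17 = -4 + 9775 = 9771)
X - 8921 = 9771 - 8921 = 850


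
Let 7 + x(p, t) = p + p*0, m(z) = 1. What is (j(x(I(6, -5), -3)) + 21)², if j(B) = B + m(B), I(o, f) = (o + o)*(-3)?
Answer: 441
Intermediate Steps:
I(o, f) = -6*o (I(o, f) = (2*o)*(-3) = -6*o)
x(p, t) = -7 + p (x(p, t) = -7 + (p + p*0) = -7 + (p + 0) = -7 + p)
j(B) = 1 + B (j(B) = B + 1 = 1 + B)
(j(x(I(6, -5), -3)) + 21)² = ((1 + (-7 - 6*6)) + 21)² = ((1 + (-7 - 36)) + 21)² = ((1 - 43) + 21)² = (-42 + 21)² = (-21)² = 441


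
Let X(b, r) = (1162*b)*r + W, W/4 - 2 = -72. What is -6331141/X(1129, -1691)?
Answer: 6331141/2218419798 ≈ 0.0028539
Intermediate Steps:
W = -280 (W = 8 + 4*(-72) = 8 - 288 = -280)
X(b, r) = -280 + 1162*b*r (X(b, r) = (1162*b)*r - 280 = 1162*b*r - 280 = -280 + 1162*b*r)
-6331141/X(1129, -1691) = -6331141/(-280 + 1162*1129*(-1691)) = -6331141/(-280 - 2218419518) = -6331141/(-2218419798) = -6331141*(-1/2218419798) = 6331141/2218419798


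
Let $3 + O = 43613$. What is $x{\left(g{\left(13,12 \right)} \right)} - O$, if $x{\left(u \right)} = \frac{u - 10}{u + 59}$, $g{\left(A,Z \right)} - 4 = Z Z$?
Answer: $- \frac{130828}{3} \approx -43609.0$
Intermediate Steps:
$O = 43610$ ($O = -3 + 43613 = 43610$)
$g{\left(A,Z \right)} = 4 + Z^{2}$ ($g{\left(A,Z \right)} = 4 + Z Z = 4 + Z^{2}$)
$x{\left(u \right)} = \frac{-10 + u}{59 + u}$
$x{\left(g{\left(13,12 \right)} \right)} - O = \frac{-10 + \left(4 + 12^{2}\right)}{59 + \left(4 + 12^{2}\right)} - 43610 = \frac{-10 + \left(4 + 144\right)}{59 + \left(4 + 144\right)} - 43610 = \frac{-10 + 148}{59 + 148} - 43610 = \frac{1}{207} \cdot 138 - 43610 = \frac{2}{3} - 43610 = - \frac{130828}{3}$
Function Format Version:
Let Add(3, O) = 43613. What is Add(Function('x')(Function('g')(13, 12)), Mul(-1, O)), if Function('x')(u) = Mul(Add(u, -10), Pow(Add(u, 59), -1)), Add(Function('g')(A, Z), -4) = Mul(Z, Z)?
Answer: Rational(-130828, 3) ≈ -43609.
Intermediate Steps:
O = 43610 (O = Add(-3, 43613) = 43610)
Function('g')(A, Z) = Add(4, Pow(Z, 2)) (Function('g')(A, Z) = Add(4, Mul(Z, Z)) = Add(4, Pow(Z, 2)))
Function('x')(u) = Mul(Pow(Add(59, u), -1), Add(-10, u)) (Function('x')(u) = Mul(Add(-10, u), Pow(Add(59, u), -1)) = Mul(Pow(Add(59, u), -1), Add(-10, u)))
Add(Function('x')(Function('g')(13, 12)), Mul(-1, O)) = Add(Mul(Pow(Add(59, Add(4, Pow(12, 2))), -1), Add(-10, Add(4, Pow(12, 2)))), Mul(-1, 43610)) = Add(Mul(Pow(Add(59, Add(4, 144)), -1), Add(-10, Add(4, 144))), -43610) = Add(Mul(Pow(Add(59, 148), -1), Add(-10, 148)), -43610) = Add(Mul(Pow(207, -1), 138), -43610) = Add(Mul(Rational(1, 207), 138), -43610) = Add(Rational(2, 3), -43610) = Rational(-130828, 3)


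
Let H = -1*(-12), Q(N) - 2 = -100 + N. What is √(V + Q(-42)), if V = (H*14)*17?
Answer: 2*√679 ≈ 52.115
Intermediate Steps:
Q(N) = -98 + N (Q(N) = 2 + (-100 + N) = -98 + N)
H = 12
V = 2856 (V = (12*14)*17 = 168*17 = 2856)
√(V + Q(-42)) = √(2856 + (-98 - 42)) = √(2856 - 140) = √2716 = 2*√679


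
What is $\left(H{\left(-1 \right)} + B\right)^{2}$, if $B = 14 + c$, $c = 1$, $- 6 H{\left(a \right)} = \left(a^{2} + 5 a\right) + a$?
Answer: $\frac{9025}{36} \approx 250.69$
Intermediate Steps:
$H{\left(a \right)} = - a - \frac{a^{2}}{6}$ ($H{\left(a \right)} = - \frac{\left(a^{2} + 5 a\right) + a}{6} = - \frac{a^{2} + 6 a}{6} = - a - \frac{a^{2}}{6}$)
$B = 15$ ($B = 14 + 1 = 15$)
$\left(H{\left(-1 \right)} + B\right)^{2} = \left(\left(- \frac{1}{6}\right) \left(-1\right) \left(6 - 1\right) + 15\right)^{2} = \left(\left(- \frac{1}{6}\right) \left(-1\right) 5 + 15\right)^{2} = \left(\frac{5}{6} + 15\right)^{2} = \left(\frac{95}{6}\right)^{2} = \frac{9025}{36}$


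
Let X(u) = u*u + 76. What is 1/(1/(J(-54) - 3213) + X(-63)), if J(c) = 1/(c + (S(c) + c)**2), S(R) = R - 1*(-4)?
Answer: 34578305/139869232963 ≈ 0.00024722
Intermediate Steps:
S(R) = 4 + R (S(R) = R + 4 = 4 + R)
J(c) = 1/(c + (4 + 2*c)**2) (J(c) = 1/(c + ((4 + c) + c)**2) = 1/(c + (4 + 2*c)**2))
X(u) = 76 + u**2 (X(u) = u**2 + 76 = 76 + u**2)
1/(1/(J(-54) - 3213) + X(-63)) = 1/(1/(1/(-54 + 4*(2 - 54)**2) - 3213) + (76 + (-63)**2)) = 1/(1/(1/(-54 + 4*(-52)**2) - 3213) + (76 + 3969)) = 1/(1/(1/(-54 + 4*2704) - 3213) + 4045) = 1/(1/(1/(-54 + 10816) - 3213) + 4045) = 1/(1/(1/10762 - 3213) + 4045) = 1/(1/(-34578305/10762) + 4045) = 1/(-10762/34578305 + 4045) = 1/(139869232963/34578305) = 34578305/139869232963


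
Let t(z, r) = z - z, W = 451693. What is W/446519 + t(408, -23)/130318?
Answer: 451693/446519 ≈ 1.0116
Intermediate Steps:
t(z, r) = 0
W/446519 + t(408, -23)/130318 = 451693/446519 + 0/130318 = 451693*(1/446519) + 0*(1/130318) = 451693/446519 + 0 = 451693/446519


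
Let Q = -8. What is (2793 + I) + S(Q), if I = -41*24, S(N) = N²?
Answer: 1873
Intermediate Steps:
I = -984
(2793 + I) + S(Q) = (2793 - 984) + (-8)² = 1809 + 64 = 1873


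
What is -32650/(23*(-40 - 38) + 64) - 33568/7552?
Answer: 589063/40828 ≈ 14.428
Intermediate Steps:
-32650/(23*(-40 - 38) + 64) - 33568/7552 = -32650/(23*(-78) + 64) - 33568*1/7552 = -32650/(-1794 + 64) - 1049/236 = -32650/(-1730) - 1049/236 = -32650*(-1/1730) - 1049/236 = 3265/173 - 1049/236 = 589063/40828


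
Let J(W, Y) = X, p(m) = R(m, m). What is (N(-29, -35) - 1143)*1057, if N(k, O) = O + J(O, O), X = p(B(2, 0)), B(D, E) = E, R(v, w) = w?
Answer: -1245146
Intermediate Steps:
p(m) = m
X = 0
J(W, Y) = 0
N(k, O) = O (N(k, O) = O + 0 = O)
(N(-29, -35) - 1143)*1057 = (-35 - 1143)*1057 = -1178*1057 = -1245146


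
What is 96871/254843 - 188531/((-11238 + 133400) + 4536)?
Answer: -490033475/442302718 ≈ -1.1079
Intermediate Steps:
96871/254843 - 188531/((-11238 + 133400) + 4536) = 96871*(1/254843) - 188531/(122162 + 4536) = 1327/3491 - 188531/126698 = -490033475/442302718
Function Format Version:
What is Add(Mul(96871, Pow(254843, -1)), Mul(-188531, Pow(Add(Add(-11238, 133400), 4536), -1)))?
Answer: Rational(-490033475, 442302718) ≈ -1.1079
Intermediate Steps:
Add(Mul(96871, Pow(254843, -1)), Mul(-188531, Pow(Add(Add(-11238, 133400), 4536), -1))) = Add(Mul(96871, Rational(1, 254843)), Mul(-188531, Pow(Add(122162, 4536), -1))) = Add(Rational(1327, 3491), Mul(-188531, Pow(126698, -1))) = Add(Rational(1327, 3491), Mul(-188531, Rational(1, 126698))) = Add(Rational(1327, 3491), Rational(-188531, 126698)) = Rational(-490033475, 442302718)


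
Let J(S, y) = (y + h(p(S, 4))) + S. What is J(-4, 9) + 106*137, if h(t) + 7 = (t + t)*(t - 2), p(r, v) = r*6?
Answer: 15768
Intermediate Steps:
p(r, v) = 6*r
h(t) = -7 + 2*t*(-2 + t) (h(t) = -7 + (t + t)*(t - 2) = -7 + (2*t)*(-2 + t) = -7 + 2*t*(-2 + t))
J(S, y) = -7 + y - 23*S + 72*S² (J(S, y) = (y + (-7 - 24*S + 2*(6*S)²)) + S = (y + (-7 - 24*S + 2*(36*S²))) + S = (y + (-7 - 24*S + 72*S²)) + S = (-7 + y - 24*S + 72*S²) + S = -7 + y - 23*S + 72*S²)
J(-4, 9) + 106*137 = (-7 + 9 - 23*(-4) + 72*(-4)²) + 106*137 = (-7 + 9 + 92 + 72*16) + 14522 = (-7 + 9 + 92 + 1152) + 14522 = 1246 + 14522 = 15768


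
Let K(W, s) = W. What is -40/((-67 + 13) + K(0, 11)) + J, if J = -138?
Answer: -3706/27 ≈ -137.26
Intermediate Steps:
-40/((-67 + 13) + K(0, 11)) + J = -40/((-67 + 13) + 0) - 138 = -40/(-54 + 0) - 138 = -40/(-54) - 138 = -40*(-1/54) - 138 = 20/27 - 138 = -3706/27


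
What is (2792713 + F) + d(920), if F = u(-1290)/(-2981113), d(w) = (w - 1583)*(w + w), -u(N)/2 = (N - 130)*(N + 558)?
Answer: 4688675737489/2981113 ≈ 1.5728e+6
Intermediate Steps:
u(N) = -2*(-130 + N)*(558 + N) (u(N) = -2*(N - 130)*(N + 558) = -2*(-130 + N)*(558 + N))
d(w) = 2*w*(-1583 + w) (d(w) = (-1583 + w)*(2*w) = 2*w*(-1583 + w))
F = 2078880/2981113 (F = (145080 - 856*(-1290) - 2*(-1290)²)/(-2981113) = (145080 + 1104240 - 2*1664100)*(-1/2981113) = (145080 + 1104240 - 3328200)*(-1/2981113) = -2078880*(-1/2981113) = 2078880/2981113 ≈ 0.69735)
(2792713 + F) + d(920) = (2792713 + 2078880/2981113) + 2*920*(-1583 + 920) = 8325395108449/2981113 + 2*920*(-663) = 8325395108449/2981113 - 1219920 = 4688675737489/2981113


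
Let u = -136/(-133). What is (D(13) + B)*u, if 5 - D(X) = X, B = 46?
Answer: 272/7 ≈ 38.857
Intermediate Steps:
u = 136/133 (u = -136*(-1/133) = 136/133 ≈ 1.0226)
D(X) = 5 - X
(D(13) + B)*u = ((5 - 1*13) + 46)*(136/133) = ((5 - 13) + 46)*(136/133) = (-8 + 46)*(136/133) = 38*(136/133) = 272/7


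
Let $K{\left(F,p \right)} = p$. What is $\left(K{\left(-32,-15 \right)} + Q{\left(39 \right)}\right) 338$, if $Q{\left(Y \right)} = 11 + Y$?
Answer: $11830$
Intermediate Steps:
$\left(K{\left(-32,-15 \right)} + Q{\left(39 \right)}\right) 338 = \left(-15 + \left(11 + 39\right)\right) 338 = \left(-15 + 50\right) 338 = 35 \cdot 338 = 11830$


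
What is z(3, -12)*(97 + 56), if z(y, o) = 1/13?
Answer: 153/13 ≈ 11.769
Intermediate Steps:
z(y, o) = 1/13
z(3, -12)*(97 + 56) = (97 + 56)/13 = (1/13)*153 = 153/13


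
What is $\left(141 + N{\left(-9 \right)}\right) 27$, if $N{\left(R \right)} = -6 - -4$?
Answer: $3753$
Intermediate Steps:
$N{\left(R \right)} = -2$ ($N{\left(R \right)} = -6 + 4 = -2$)
$\left(141 + N{\left(-9 \right)}\right) 27 = \left(141 - 2\right) 27 = 139 \cdot 27 = 3753$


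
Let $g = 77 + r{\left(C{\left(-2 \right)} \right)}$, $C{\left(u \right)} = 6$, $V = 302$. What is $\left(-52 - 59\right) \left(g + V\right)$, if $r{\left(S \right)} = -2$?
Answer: $-41847$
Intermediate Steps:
$g = 75$ ($g = 77 - 2 = 75$)
$\left(-52 - 59\right) \left(g + V\right) = \left(-52 - 59\right) \left(75 + 302\right) = \left(-52 - 59\right) 377 = \left(-111\right) 377 = -41847$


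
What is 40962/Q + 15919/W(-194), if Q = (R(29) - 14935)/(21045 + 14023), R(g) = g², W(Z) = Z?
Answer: -46482785515/455706 ≈ -1.0200e+5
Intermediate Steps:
Q = -7047/17534 (Q = (29² - 14935)/(21045 + 14023) = (841 - 14935)/35068 = -14094*1/35068 = -7047/17534 ≈ -0.40191)
40962/Q + 15919/W(-194) = 40962/(-7047/17534) + 15919/(-194) = 40962*(-17534/7047) + 15919*(-1/194) = -239409236/2349 - 15919/194 = -46482785515/455706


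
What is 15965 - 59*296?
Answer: -1499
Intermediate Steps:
15965 - 59*296 = 15965 - 1*17464 = 15965 - 17464 = -1499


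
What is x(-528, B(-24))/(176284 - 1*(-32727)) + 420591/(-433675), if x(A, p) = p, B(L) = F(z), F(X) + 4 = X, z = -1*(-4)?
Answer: -420591/433675 ≈ -0.96983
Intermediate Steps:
z = 4
F(X) = -4 + X
B(L) = 0 (B(L) = -4 + 4 = 0)
x(-528, B(-24))/(176284 - 1*(-32727)) + 420591/(-433675) = 0/(176284 - 1*(-32727)) + 420591/(-433675) = 0/(176284 + 32727) + 420591*(-1/433675) = 0/209011 - 420591/433675 = 0*(1/209011) - 420591/433675 = 0 - 420591/433675 = -420591/433675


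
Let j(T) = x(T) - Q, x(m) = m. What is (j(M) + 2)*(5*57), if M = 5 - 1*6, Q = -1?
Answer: 570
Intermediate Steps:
M = -1 (M = 5 - 6 = -1)
j(T) = 1 + T (j(T) = T - 1*(-1) = T + 1 = 1 + T)
(j(M) + 2)*(5*57) = ((1 - 1) + 2)*(5*57) = (0 + 2)*285 = 2*285 = 570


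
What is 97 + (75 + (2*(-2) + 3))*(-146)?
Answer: -10707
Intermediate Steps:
97 + (75 + (2*(-2) + 3))*(-146) = 97 + (75 + (-4 + 3))*(-146) = 97 + (75 - 1)*(-146) = 97 + 74*(-146) = 97 - 10804 = -10707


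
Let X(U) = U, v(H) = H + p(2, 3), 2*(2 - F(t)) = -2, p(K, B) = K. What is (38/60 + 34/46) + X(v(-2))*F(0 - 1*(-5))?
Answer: 947/690 ≈ 1.3725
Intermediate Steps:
F(t) = 3 (F(t) = 2 - ½*(-2) = 2 + 1 = 3)
v(H) = 2 + H (v(H) = H + 2 = 2 + H)
(38/60 + 34/46) + X(v(-2))*F(0 - 1*(-5)) = (38/60 + 34/46) + (2 - 2)*3 = (38*(1/60) + 34*(1/46)) + 0*3 = (19/30 + 17/23) + 0 = 947/690 + 0 = 947/690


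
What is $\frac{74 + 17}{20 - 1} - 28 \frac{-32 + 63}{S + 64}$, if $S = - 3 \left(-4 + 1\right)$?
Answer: $- \frac{9849}{1387} \approx -7.1009$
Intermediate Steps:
$S = 9$ ($S = \left(-3\right) \left(-3\right) = 9$)
$\frac{74 + 17}{20 - 1} - 28 \frac{-32 + 63}{S + 64} = \frac{74 + 17}{20 - 1} - 28 \frac{-32 + 63}{9 + 64} = \frac{91}{19} - 28 \cdot \frac{31}{73} = 91 \cdot \frac{1}{19} - 28 \cdot 31 \cdot \frac{1}{73} = \frac{91}{19} - \frac{868}{73} = - \frac{9849}{1387}$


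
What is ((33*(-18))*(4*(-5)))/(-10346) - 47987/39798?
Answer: -484636871/205875054 ≈ -2.3540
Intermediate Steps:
((33*(-18))*(4*(-5)))/(-10346) - 47987/39798 = -594*(-20)*(-1/10346) - 47987*1/39798 = 11880*(-1/10346) - 47987/39798 = -5940/5173 - 47987/39798 = -484636871/205875054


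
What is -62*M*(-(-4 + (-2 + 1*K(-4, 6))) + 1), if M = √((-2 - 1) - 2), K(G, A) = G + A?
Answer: -310*I*√5 ≈ -693.18*I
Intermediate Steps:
K(G, A) = A + G
M = I*√5 (M = √(-3 - 2) = √(-5) = I*√5 ≈ 2.2361*I)
-62*M*(-(-4 + (-2 + 1*K(-4, 6))) + 1) = -62*I*√5*(-(-4 + (-2 + 1*(6 - 4))) + 1) = -62*I*√5*(-(-4 + (-2 + 1*2)) + 1) = -62*I*√5*(-(-4 + (-2 + 2)) + 1) = -62*I*√5*(-(-4 + 0) + 1) = -62*I*√5*(-1*(-4) + 1) = -62*I*√5*(4 + 1) = -62*I*√5*5 = -310*I*√5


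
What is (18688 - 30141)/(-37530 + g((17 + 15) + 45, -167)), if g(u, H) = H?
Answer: 11453/37697 ≈ 0.30382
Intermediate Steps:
(18688 - 30141)/(-37530 + g((17 + 15) + 45, -167)) = (18688 - 30141)/(-37530 - 167) = -11453/(-37697) = -11453*(-1/37697) = 11453/37697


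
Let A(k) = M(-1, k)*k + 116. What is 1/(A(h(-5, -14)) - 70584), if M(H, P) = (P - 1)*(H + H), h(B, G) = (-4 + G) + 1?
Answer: -1/71080 ≈ -1.4069e-5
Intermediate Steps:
h(B, G) = -3 + G
M(H, P) = 2*H*(-1 + P) (M(H, P) = (-1 + P)*(2*H) = 2*H*(-1 + P))
A(k) = 116 + k*(2 - 2*k) (A(k) = (2*(-1)*(-1 + k))*k + 116 = (2 - 2*k)*k + 116 = k*(2 - 2*k) + 116 = 116 + k*(2 - 2*k))
1/(A(h(-5, -14)) - 70584) = 1/((116 - 2*(-3 - 14)*(-1 + (-3 - 14))) - 70584) = 1/((116 - 2*(-17)*(-1 - 17)) - 70584) = 1/((116 - 2*(-17)*(-18)) - 70584) = 1/((116 - 612) - 70584) = 1/(-496 - 70584) = 1/(-71080) = -1/71080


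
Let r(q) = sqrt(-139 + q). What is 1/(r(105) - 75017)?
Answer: -75017/5627550323 - I*sqrt(34)/5627550323 ≈ -1.333e-5 - 1.0361e-9*I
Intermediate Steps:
1/(r(105) - 75017) = 1/(sqrt(-139 + 105) - 75017) = 1/(sqrt(-34) - 75017) = 1/(I*sqrt(34) - 75017) = 1/(-75017 + I*sqrt(34))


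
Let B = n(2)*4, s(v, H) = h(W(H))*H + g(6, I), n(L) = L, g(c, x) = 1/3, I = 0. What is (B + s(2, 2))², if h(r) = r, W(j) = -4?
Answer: ⅑ ≈ 0.11111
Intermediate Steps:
g(c, x) = ⅓
s(v, H) = ⅓ - 4*H (s(v, H) = -4*H + ⅓ = ⅓ - 4*H)
B = 8 (B = 2*4 = 8)
(B + s(2, 2))² = (8 + (⅓ - 4*2))² = (8 + (⅓ - 8))² = (8 - 23/3)² = (⅓)² = ⅑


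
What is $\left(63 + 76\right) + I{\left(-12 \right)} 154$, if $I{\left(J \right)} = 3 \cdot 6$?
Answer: $2911$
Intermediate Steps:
$I{\left(J \right)} = 18$
$\left(63 + 76\right) + I{\left(-12 \right)} 154 = \left(63 + 76\right) + 18 \cdot 154 = 139 + 2772 = 2911$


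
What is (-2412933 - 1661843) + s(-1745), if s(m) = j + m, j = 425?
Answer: -4076096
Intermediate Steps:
s(m) = 425 + m
(-2412933 - 1661843) + s(-1745) = (-2412933 - 1661843) + (425 - 1745) = -4074776 - 1320 = -4076096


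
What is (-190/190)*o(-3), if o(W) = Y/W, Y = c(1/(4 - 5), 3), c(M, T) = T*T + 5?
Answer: 14/3 ≈ 4.6667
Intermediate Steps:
c(M, T) = 5 + T² (c(M, T) = T² + 5 = 5 + T²)
Y = 14 (Y = 5 + 3² = 5 + 9 = 14)
o(W) = 14/W
(-190/190)*o(-3) = (-190/190)*(14/(-3)) = ((1/190)*(-190))*(14*(-⅓)) = -1*(-14/3) = 14/3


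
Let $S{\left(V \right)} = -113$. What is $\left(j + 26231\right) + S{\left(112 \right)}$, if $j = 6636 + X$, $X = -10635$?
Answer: $22119$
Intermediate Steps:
$j = -3999$ ($j = 6636 - 10635 = -3999$)
$\left(j + 26231\right) + S{\left(112 \right)} = \left(-3999 + 26231\right) - 113 = 22232 - 113 = 22119$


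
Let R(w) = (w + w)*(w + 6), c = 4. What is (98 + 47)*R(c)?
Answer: 11600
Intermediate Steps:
R(w) = 2*w*(6 + w) (R(w) = (2*w)*(6 + w) = 2*w*(6 + w))
(98 + 47)*R(c) = (98 + 47)*(2*4*(6 + 4)) = 145*(2*4*10) = 145*80 = 11600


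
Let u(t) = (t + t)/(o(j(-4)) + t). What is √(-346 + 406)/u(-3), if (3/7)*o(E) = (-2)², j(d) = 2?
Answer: -19*√15/9 ≈ -8.1763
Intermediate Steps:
o(E) = 28/3 (o(E) = (7/3)*(-2)² = (7/3)*4 = 28/3)
u(t) = 2*t/(28/3 + t) (u(t) = (t + t)/(28/3 + t) = (2*t)/(28/3 + t) = 2*t/(28/3 + t))
√(-346 + 406)/u(-3) = √(-346 + 406)/((6*(-3)/(28 + 3*(-3)))) = √60/((6*(-3)/(28 - 9))) = (2*√15)/((6*(-3)/19)) = (2*√15)/((6*(-3)*(1/19))) = (2*√15)/(-18/19) = (2*√15)*(-19/18) = -19*√15/9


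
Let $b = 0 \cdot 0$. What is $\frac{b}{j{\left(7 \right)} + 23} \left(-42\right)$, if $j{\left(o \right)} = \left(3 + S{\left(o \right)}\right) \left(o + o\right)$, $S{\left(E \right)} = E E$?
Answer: $0$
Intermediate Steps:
$S{\left(E \right)} = E^{2}$
$j{\left(o \right)} = 2 o \left(3 + o^{2}\right)$ ($j{\left(o \right)} = \left(3 + o^{2}\right) \left(o + o\right) = \left(3 + o^{2}\right) 2 o = 2 o \left(3 + o^{2}\right)$)
$b = 0$
$\frac{b}{j{\left(7 \right)} + 23} \left(-42\right) = \frac{1}{2 \cdot 7 \left(3 + 7^{2}\right) + 23} \cdot 0 \left(-42\right) = \frac{1}{2 \cdot 7 \left(3 + 49\right) + 23} \cdot 0 \left(-42\right) = \frac{1}{2 \cdot 7 \cdot 52 + 23} \cdot 0 \left(-42\right) = \frac{1}{728 + 23} \cdot 0 \left(-42\right) = \frac{1}{751} \cdot 0 \left(-42\right) = 0 \left(-42\right) = 0$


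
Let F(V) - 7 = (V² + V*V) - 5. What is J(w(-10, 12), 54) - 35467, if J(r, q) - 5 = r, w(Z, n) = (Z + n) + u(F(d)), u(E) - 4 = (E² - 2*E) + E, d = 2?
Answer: -35366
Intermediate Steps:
F(V) = 2 + 2*V² (F(V) = 7 + ((V² + V*V) - 5) = 7 + ((V² + V²) - 5) = 7 + (2*V² - 5) = 7 + (-5 + 2*V²) = 2 + 2*V²)
u(E) = 4 + E² - E (u(E) = 4 + ((E² - 2*E) + E) = 4 + (E² - E) = 4 + E² - E)
w(Z, n) = 94 + Z + n (w(Z, n) = (Z + n) + (4 + (2 + 2*2²)² - (2 + 2*2²)) = (Z + n) + (4 + (2 + 2*4)² - (2 + 2*4)) = (Z + n) + (4 + (2 + 8)² - (2 + 8)) = (Z + n) + (4 + 10² - 1*10) = (Z + n) + (4 + 100 - 10) = (Z + n) + 94 = 94 + Z + n)
J(r, q) = 5 + r
J(w(-10, 12), 54) - 35467 = (5 + (94 - 10 + 12)) - 35467 = (5 + 96) - 35467 = 101 - 35467 = -35366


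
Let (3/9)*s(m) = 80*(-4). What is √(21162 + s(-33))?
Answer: √20202 ≈ 142.13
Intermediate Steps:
s(m) = -960 (s(m) = 3*(80*(-4)) = 3*(-320) = -960)
√(21162 + s(-33)) = √(21162 - 960) = √20202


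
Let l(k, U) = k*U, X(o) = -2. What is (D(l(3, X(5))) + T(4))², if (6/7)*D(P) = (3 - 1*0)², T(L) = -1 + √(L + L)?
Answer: 393/4 + 38*√2 ≈ 151.99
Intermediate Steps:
T(L) = -1 + √2*√L (T(L) = -1 + √(2*L) = -1 + √2*√L)
l(k, U) = U*k
D(P) = 21/2 (D(P) = 7*(3 - 1*0)²/6 = 7*(3 + 0)²/6 = (7/6)*3² = (7/6)*9 = 21/2)
(D(l(3, X(5))) + T(4))² = (21/2 + (-1 + √2*√4))² = (21/2 + (-1 + √2*2))² = (21/2 + (-1 + 2*√2))² = (19/2 + 2*√2)²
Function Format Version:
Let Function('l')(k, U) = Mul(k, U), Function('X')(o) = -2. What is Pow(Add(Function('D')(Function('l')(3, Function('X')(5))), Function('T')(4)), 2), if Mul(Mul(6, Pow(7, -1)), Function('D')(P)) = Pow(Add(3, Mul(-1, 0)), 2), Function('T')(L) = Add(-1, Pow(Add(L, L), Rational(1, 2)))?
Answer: Add(Rational(393, 4), Mul(38, Pow(2, Rational(1, 2)))) ≈ 151.99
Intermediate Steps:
Function('T')(L) = Add(-1, Mul(Pow(2, Rational(1, 2)), Pow(L, Rational(1, 2)))) (Function('T')(L) = Add(-1, Pow(Mul(2, L), Rational(1, 2))) = Add(-1, Mul(Pow(2, Rational(1, 2)), Pow(L, Rational(1, 2)))))
Function('l')(k, U) = Mul(U, k)
Function('D')(P) = Rational(21, 2) (Function('D')(P) = Mul(Rational(7, 6), Pow(Add(3, Mul(-1, 0)), 2)) = Mul(Rational(7, 6), Pow(Add(3, 0), 2)) = Mul(Rational(7, 6), Pow(3, 2)) = Mul(Rational(7, 6), 9) = Rational(21, 2))
Pow(Add(Function('D')(Function('l')(3, Function('X')(5))), Function('T')(4)), 2) = Pow(Add(Rational(21, 2), Add(-1, Mul(Pow(2, Rational(1, 2)), Pow(4, Rational(1, 2))))), 2) = Pow(Add(Rational(21, 2), Add(-1, Mul(Pow(2, Rational(1, 2)), 2))), 2) = Pow(Add(Rational(21, 2), Add(-1, Mul(2, Pow(2, Rational(1, 2))))), 2) = Pow(Add(Rational(19, 2), Mul(2, Pow(2, Rational(1, 2)))), 2)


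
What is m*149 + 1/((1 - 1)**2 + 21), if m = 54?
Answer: 168967/21 ≈ 8046.0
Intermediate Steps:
m*149 + 1/((1 - 1)**2 + 21) = 54*149 + 1/((1 - 1)**2 + 21) = 8046 + 1/(0**2 + 21) = 8046 + 1/(0 + 21) = 8046 + 1/21 = 168967/21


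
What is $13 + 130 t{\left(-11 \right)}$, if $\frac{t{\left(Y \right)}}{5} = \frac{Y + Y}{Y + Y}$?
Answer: $663$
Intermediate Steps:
$t{\left(Y \right)} = 5$ ($t{\left(Y \right)} = 5 \frac{Y + Y}{Y + Y} = 5 \frac{2 Y}{2 Y} = 5 \cdot 2 Y \frac{1}{2 Y} = 5 \cdot 1 = 5$)
$13 + 130 t{\left(-11 \right)} = 13 + 130 \cdot 5 = 13 + 650 = 663$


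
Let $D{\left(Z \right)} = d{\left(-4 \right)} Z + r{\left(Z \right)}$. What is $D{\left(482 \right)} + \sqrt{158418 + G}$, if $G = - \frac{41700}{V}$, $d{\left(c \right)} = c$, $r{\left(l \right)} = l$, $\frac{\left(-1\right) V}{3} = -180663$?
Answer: $-1446 + \frac{\sqrt{105522888421758}}{25809} \approx -1048.0$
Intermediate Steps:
$V = 541989$ ($V = \left(-3\right) \left(-180663\right) = 541989$)
$D{\left(Z \right)} = - 3 Z$ ($D{\left(Z \right)} = - 4 Z + Z = - 3 Z$)
$G = - \frac{13900}{180663}$ ($G = - \frac{41700}{541989} = \left(-41700\right) \frac{1}{541989} = - \frac{13900}{180663} \approx -0.076939$)
$D{\left(482 \right)} + \sqrt{158418 + G} = \left(-3\right) 482 + \sqrt{158418 - \frac{13900}{180663}} = -1446 + \sqrt{\frac{28620257234}{180663}} = -1446 + \frac{\sqrt{105522888421758}}{25809}$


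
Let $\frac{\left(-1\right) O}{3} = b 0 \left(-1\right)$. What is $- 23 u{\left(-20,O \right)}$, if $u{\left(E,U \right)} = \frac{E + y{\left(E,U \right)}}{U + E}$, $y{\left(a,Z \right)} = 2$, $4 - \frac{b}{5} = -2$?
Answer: $- \frac{207}{10} \approx -20.7$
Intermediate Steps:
$b = 30$ ($b = 20 - -10 = 20 + 10 = 30$)
$O = 0$ ($O = - 3 \cdot 30 \cdot 0 \left(-1\right) = - 3 \cdot 0 \left(-1\right) = \left(-3\right) 0 = 0$)
$u{\left(E,U \right)} = \frac{2 + E}{E + U}$ ($u{\left(E,U \right)} = \frac{E + 2}{U + E} = \frac{2 + E}{E + U}$)
$- 23 u{\left(-20,O \right)} = - 23 \frac{2 - 20}{-20 + 0} = - 23 \frac{1}{-20} \left(-18\right) = - 23 \left(\left(- \frac{1}{20}\right) \left(-18\right)\right) = \left(-23\right) \frac{9}{10} = - \frac{207}{10}$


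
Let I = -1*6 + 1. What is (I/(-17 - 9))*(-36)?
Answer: -90/13 ≈ -6.9231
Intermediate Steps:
I = -5 (I = -6 + 1 = -5)
(I/(-17 - 9))*(-36) = -5/(-17 - 9)*(-36) = -5/(-26)*(-36) = -5*(-1/26)*(-36) = (5/26)*(-36) = -90/13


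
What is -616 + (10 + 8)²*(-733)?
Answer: -238108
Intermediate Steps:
-616 + (10 + 8)²*(-733) = -616 + 18²*(-733) = -616 + 324*(-733) = -616 - 237492 = -238108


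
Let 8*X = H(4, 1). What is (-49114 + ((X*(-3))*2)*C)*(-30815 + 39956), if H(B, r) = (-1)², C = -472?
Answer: -445715160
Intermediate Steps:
H(B, r) = 1
X = ⅛ (X = (⅛)*1 = ⅛ ≈ 0.12500)
(-49114 + ((X*(-3))*2)*C)*(-30815 + 39956) = (-49114 + (((⅛)*(-3))*2)*(-472))*(-30815 + 39956) = (-49114 - 3/8*2*(-472))*9141 = (-49114 - ¾*(-472))*9141 = (-49114 + 354)*9141 = -48760*9141 = -445715160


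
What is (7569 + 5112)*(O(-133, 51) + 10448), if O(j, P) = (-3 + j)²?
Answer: 367038864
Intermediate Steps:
(7569 + 5112)*(O(-133, 51) + 10448) = (7569 + 5112)*((-3 - 133)² + 10448) = 12681*((-136)² + 10448) = 12681*(18496 + 10448) = 12681*28944 = 367038864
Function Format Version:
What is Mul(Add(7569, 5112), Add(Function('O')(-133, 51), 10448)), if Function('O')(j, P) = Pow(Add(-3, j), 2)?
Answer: 367038864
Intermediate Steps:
Mul(Add(7569, 5112), Add(Function('O')(-133, 51), 10448)) = Mul(Add(7569, 5112), Add(Pow(Add(-3, -133), 2), 10448)) = Mul(12681, Add(Pow(-136, 2), 10448)) = Mul(12681, Add(18496, 10448)) = Mul(12681, 28944) = 367038864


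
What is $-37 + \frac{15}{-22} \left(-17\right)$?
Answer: $- \frac{559}{22} \approx -25.409$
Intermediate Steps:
$-37 + \frac{15}{-22} \left(-17\right) = -37 + 15 \left(- \frac{1}{22}\right) \left(-17\right) = -37 - - \frac{255}{22} = -37 + \frac{255}{22} = - \frac{559}{22}$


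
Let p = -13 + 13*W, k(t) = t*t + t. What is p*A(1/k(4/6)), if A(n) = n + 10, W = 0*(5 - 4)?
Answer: -1417/10 ≈ -141.70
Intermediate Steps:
W = 0 (W = 0*1 = 0)
k(t) = t + t**2 (k(t) = t**2 + t = t + t**2)
A(n) = 10 + n
p = -13 (p = -13 + 13*0 = -13 + 0 = -13)
p*A(1/k(4/6)) = -13*(10 + 1/((4/6)*(1 + 4/6))) = -13*(10 + 1/((4*(1/6))*(1 + 4*(1/6)))) = -13*(10 + 1/(2*(1 + 2/3)/3)) = -13*(10 + 1/((2/3)*(5/3))) = -13*(10 + 1/(10/9)) = -13*(10 + 9/10) = -13*109/10 = -1417/10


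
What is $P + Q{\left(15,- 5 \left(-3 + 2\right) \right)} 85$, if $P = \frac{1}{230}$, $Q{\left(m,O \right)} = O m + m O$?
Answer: $\frac{2932501}{230} \approx 12750.0$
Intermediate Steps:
$Q{\left(m,O \right)} = 2 O m$ ($Q{\left(m,O \right)} = O m + O m = 2 O m$)
$P = \frac{1}{230} \approx 0.0043478$
$P + Q{\left(15,- 5 \left(-3 + 2\right) \right)} 85 = \frac{1}{230} + 2 \left(- 5 \left(-3 + 2\right)\right) 15 \cdot 85 = \frac{1}{230} + 2 \left(\left(-5\right) \left(-1\right)\right) 15 \cdot 85 = \frac{1}{230} + 2 \cdot 5 \cdot 15 \cdot 85 = \frac{1}{230} + 150 \cdot 85 = \frac{1}{230} + 12750 = \frac{2932501}{230}$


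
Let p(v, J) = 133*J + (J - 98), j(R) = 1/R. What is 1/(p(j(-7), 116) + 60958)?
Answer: 1/76404 ≈ 1.3088e-5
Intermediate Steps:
j(R) = 1/R
p(v, J) = -98 + 134*J (p(v, J) = 133*J + (-98 + J) = -98 + 134*J)
1/(p(j(-7), 116) + 60958) = 1/((-98 + 134*116) + 60958) = 1/((-98 + 15544) + 60958) = 1/(15446 + 60958) = 1/76404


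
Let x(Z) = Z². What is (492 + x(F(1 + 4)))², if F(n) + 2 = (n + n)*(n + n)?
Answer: 101929216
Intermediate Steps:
F(n) = -2 + 4*n² (F(n) = -2 + (n + n)*(n + n) = -2 + (2*n)*(2*n) = -2 + 4*n²)
(492 + x(F(1 + 4)))² = (492 + (-2 + 4*(1 + 4)²)²)² = (492 + (-2 + 4*5²)²)² = (492 + (-2 + 4*25)²)² = (492 + (-2 + 100)²)² = (492 + 98²)² = (492 + 9604)² = 10096² = 101929216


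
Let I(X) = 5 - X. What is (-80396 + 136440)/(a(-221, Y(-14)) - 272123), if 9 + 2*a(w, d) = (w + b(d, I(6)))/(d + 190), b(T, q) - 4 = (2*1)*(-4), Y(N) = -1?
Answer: -588462/2857345 ≈ -0.20595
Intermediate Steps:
b(T, q) = -4 (b(T, q) = 4 + (2*1)*(-4) = 4 + 2*(-4) = 4 - 8 = -4)
a(w, d) = -9/2 + (-4 + w)/(2*(190 + d)) (a(w, d) = -9/2 + ((w - 4)/(d + 190))/2 = -9/2 + ((-4 + w)/(190 + d))/2 = -9/2 + (-4 + w)/(2*(190 + d)))
(-80396 + 136440)/(a(-221, Y(-14)) - 272123) = (-80396 + 136440)/((-1714 - 221 - 9*(-1))/(2*(190 - 1)) - 272123) = 56044/((½)*(-1714 - 221 + 9)/189 - 272123) = 56044/((½)*(1/189)*(-1926) - 272123) = 56044/(-107/21 - 272123) = 56044/(-5714690/21) = 56044*(-21/5714690) = -588462/2857345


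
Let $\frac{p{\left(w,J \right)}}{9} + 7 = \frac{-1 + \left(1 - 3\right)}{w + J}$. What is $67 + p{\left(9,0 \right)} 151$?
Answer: $-9899$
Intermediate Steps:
$p{\left(w,J \right)} = -63 - \frac{27}{J + w}$ ($p{\left(w,J \right)} = -63 + 9 \frac{-1 + \left(1 - 3\right)}{w + J} = -63 + 9 \frac{-1 + \left(1 - 3\right)}{J + w} = -63 + 9 \frac{-1 - 2}{J + w} = -63 + 9 \left(- \frac{3}{J + w}\right) = -63 - \frac{27}{J + w}$)
$67 + p{\left(9,0 \right)} 151 = 67 + \frac{9 \left(-3 - 0 - 63\right)}{0 + 9} \cdot 151 = 67 + \frac{9 \left(-3 + 0 - 63\right)}{9} \cdot 151 = 67 + 9 \cdot \frac{1}{9} \left(-66\right) 151 = 67 - 9966 = -9899$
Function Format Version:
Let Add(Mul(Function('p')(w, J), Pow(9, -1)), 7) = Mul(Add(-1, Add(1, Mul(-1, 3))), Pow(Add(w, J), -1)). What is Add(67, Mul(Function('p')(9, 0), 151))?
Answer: -9899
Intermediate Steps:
Function('p')(w, J) = Add(-63, Mul(-27, Pow(Add(J, w), -1))) (Function('p')(w, J) = Add(-63, Mul(9, Mul(Add(-1, Add(1, Mul(-1, 3))), Pow(Add(w, J), -1)))) = Add(-63, Mul(9, Mul(Add(-1, Add(1, -3)), Pow(Add(J, w), -1)))) = Add(-63, Mul(9, Mul(Add(-1, -2), Pow(Add(J, w), -1)))) = Add(-63, Mul(9, Mul(-3, Pow(Add(J, w), -1)))) = Add(-63, Mul(-27, Pow(Add(J, w), -1))))
Add(67, Mul(Function('p')(9, 0), 151)) = Add(67, Mul(Mul(9, Pow(Add(0, 9), -1), Add(-3, Mul(-7, 0), Mul(-7, 9))), 151)) = Add(67, Mul(Mul(9, Pow(9, -1), Add(-3, 0, -63)), 151)) = Add(67, Mul(Mul(9, Rational(1, 9), -66), 151)) = Add(67, Mul(-66, 151)) = Add(67, -9966) = -9899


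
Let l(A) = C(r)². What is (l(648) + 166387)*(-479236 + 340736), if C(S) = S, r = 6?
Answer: -23049585500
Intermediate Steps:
l(A) = 36 (l(A) = 6² = 36)
(l(648) + 166387)*(-479236 + 340736) = (36 + 166387)*(-479236 + 340736) = 166423*(-138500) = -23049585500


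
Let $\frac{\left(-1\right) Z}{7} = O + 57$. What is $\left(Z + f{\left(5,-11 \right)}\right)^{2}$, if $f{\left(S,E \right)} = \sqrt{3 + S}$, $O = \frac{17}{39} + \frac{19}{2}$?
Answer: $\frac{1335731881}{6084} - \frac{73094 \sqrt{2}}{39} \approx 2.169 \cdot 10^{5}$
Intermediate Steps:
$O = \frac{775}{78}$ ($O = 17 \cdot \frac{1}{39} + 19 \cdot \frac{1}{2} = \frac{17}{39} + \frac{19}{2} = \frac{775}{78} \approx 9.9359$)
$Z = - \frac{36547}{78}$ ($Z = - 7 \left(\frac{775}{78} + 57\right) = \left(-7\right) \frac{5221}{78} = - \frac{36547}{78} \approx -468.55$)
$\left(Z + f{\left(5,-11 \right)}\right)^{2} = \left(- \frac{36547}{78} + \sqrt{3 + 5}\right)^{2} = \left(- \frac{36547}{78} + \sqrt{8}\right)^{2} = \left(- \frac{36547}{78} + 2 \sqrt{2}\right)^{2}$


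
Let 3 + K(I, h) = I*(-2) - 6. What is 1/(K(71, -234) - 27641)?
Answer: -1/27792 ≈ -3.5982e-5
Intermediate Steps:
K(I, h) = -9 - 2*I (K(I, h) = -3 + (I*(-2) - 6) = -3 + (-2*I - 6) = -3 + (-6 - 2*I) = -9 - 2*I)
1/(K(71, -234) - 27641) = 1/((-9 - 2*71) - 27641) = 1/((-9 - 142) - 27641) = 1/(-151 - 27641) = 1/(-27792) = -1/27792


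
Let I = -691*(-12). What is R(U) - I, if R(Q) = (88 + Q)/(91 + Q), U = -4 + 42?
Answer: -356514/43 ≈ -8291.0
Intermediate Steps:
U = 38
R(Q) = (88 + Q)/(91 + Q)
I = 8292
R(U) - I = (88 + 38)/(91 + 38) - 1*8292 = 126/129 - 8292 = (1/129)*126 - 8292 = 42/43 - 8292 = -356514/43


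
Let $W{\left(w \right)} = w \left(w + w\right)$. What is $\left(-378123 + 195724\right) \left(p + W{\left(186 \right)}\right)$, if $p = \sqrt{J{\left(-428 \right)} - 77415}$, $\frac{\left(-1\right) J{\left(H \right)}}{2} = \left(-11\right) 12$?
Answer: $-12620551608 - 182399 i \sqrt{77151} \approx -1.2621 \cdot 10^{10} - 5.0663 \cdot 10^{7} i$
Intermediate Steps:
$J{\left(H \right)} = 264$ ($J{\left(H \right)} = - 2 \left(\left(-11\right) 12\right) = \left(-2\right) \left(-132\right) = 264$)
$W{\left(w \right)} = 2 w^{2}$ ($W{\left(w \right)} = w 2 w = 2 w^{2}$)
$p = i \sqrt{77151}$ ($p = \sqrt{264 - 77415} = \sqrt{-77151} = i \sqrt{77151} \approx 277.76 i$)
$\left(-378123 + 195724\right) \left(p + W{\left(186 \right)}\right) = \left(-378123 + 195724\right) \left(i \sqrt{77151} + 2 \cdot 186^{2}\right) = - 182399 \left(i \sqrt{77151} + 2 \cdot 34596\right) = - 182399 \left(i \sqrt{77151} + 69192\right) = - 182399 \left(69192 + i \sqrt{77151}\right) = -12620551608 - 182399 i \sqrt{77151}$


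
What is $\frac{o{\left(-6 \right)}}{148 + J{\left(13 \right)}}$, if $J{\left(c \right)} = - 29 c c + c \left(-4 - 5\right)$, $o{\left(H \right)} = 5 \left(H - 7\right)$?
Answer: $\frac{13}{974} \approx 0.013347$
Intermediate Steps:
$o{\left(H \right)} = -35 + 5 H$ ($o{\left(H \right)} = 5 \left(-7 + H\right) = -35 + 5 H$)
$J{\left(c \right)} = - 29 c^{2} - 9 c$ ($J{\left(c \right)} = - 29 c^{2} + c \left(-9\right) = - 29 c^{2} - 9 c$)
$\frac{o{\left(-6 \right)}}{148 + J{\left(13 \right)}} = \frac{-35 + 5 \left(-6\right)}{148 - 13 \left(9 + 29 \cdot 13\right)} = \frac{-35 - 30}{148 - 13 \left(9 + 377\right)} = \frac{1}{148 - 13 \cdot 386} \left(-65\right) = \frac{1}{148 - 5018} \left(-65\right) = \frac{1}{-4870} \left(-65\right) = \left(- \frac{1}{4870}\right) \left(-65\right) = \frac{13}{974}$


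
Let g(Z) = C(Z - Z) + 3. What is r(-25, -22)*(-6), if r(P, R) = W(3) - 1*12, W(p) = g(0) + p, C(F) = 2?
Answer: 24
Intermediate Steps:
g(Z) = 5 (g(Z) = 2 + 3 = 5)
W(p) = 5 + p
r(P, R) = -4 (r(P, R) = (5 + 3) - 1*12 = 8 - 12 = -4)
r(-25, -22)*(-6) = -4*(-6) = 24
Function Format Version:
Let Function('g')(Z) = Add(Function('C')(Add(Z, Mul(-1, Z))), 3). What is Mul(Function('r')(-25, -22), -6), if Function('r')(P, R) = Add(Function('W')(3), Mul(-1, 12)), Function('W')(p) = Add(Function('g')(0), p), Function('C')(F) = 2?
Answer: 24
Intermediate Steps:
Function('g')(Z) = 5 (Function('g')(Z) = Add(2, 3) = 5)
Function('W')(p) = Add(5, p)
Function('r')(P, R) = -4 (Function('r')(P, R) = Add(Add(5, 3), Mul(-1, 12)) = Add(8, -12) = -4)
Mul(Function('r')(-25, -22), -6) = Mul(-4, -6) = 24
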